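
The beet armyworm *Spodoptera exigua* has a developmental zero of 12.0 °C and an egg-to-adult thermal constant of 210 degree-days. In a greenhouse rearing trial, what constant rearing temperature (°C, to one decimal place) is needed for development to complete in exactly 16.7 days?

Required daily accumulation = 210 / 16.7 = 12.575 DD/day.
T = T_base + 12.575 = 12.0 + 12.575 = 24.575 ≈ 24.6 °C.

24.6 °C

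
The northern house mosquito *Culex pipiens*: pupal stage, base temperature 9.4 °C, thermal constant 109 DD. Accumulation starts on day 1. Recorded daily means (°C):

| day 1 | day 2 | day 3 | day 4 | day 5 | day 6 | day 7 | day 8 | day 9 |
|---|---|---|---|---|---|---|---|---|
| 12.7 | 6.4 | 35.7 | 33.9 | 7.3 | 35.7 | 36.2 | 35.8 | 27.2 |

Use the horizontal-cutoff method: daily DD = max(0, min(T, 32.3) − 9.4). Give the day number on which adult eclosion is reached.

Daily DD above 9.4 °C (capped at 22.9): 3.3, 0.0, 22.9, 22.9, 0.0, 22.9, 22.9, 22.9, 17.8.
Cumulative: 3.3, 3.3, 26.2, 49.1, 49.1, 72.0, 94.9, 117.8, 135.6.
The total first reaches 109 DD on day 8.

day 8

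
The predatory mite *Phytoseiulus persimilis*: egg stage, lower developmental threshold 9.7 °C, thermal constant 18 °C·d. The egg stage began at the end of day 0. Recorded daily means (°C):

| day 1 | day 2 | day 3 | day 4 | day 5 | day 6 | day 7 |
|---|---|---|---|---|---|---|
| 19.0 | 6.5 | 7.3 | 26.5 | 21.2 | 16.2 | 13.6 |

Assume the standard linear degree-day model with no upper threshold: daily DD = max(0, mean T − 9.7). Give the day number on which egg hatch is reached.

Daily DD above 9.7 °C: 9.3, 0.0, 0.0, 16.8, 11.5, 6.5, 3.9.
Cumulative: 9.3, 9.3, 9.3, 26.1, 37.6, 44.1, 48.0.
The total first reaches 18 DD on day 4.

day 4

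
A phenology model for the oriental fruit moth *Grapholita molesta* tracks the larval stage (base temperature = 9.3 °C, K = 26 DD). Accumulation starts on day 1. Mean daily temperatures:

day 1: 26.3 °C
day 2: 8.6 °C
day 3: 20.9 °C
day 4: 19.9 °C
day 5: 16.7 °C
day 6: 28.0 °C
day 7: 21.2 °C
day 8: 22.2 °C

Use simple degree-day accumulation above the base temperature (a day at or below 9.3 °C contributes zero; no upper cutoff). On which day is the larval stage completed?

Daily DD above 9.3 °C: 17.0, 0.0, 11.6, 10.6, 7.4, 18.7, 11.9, 12.9.
Cumulative: 17.0, 17.0, 28.6, 39.2, 46.6, 65.3, 77.2, 90.1.
The total first reaches 26 DD on day 3.

day 3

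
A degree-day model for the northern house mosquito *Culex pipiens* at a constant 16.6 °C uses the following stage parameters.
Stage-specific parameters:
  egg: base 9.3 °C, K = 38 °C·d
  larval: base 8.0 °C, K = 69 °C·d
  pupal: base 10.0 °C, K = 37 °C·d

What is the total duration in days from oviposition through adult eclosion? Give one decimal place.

egg: 38 / (16.6 − 9.3) = 38 / 7.3 = 5.205 d.
larval: 69 / (16.6 − 8.0) = 69 / 8.6 = 8.023 d.
pupal: 37 / (16.6 − 10.0) = 37 / 6.6 = 5.606 d.
Sum = 18.835 ≈ 18.8 days.

18.8 days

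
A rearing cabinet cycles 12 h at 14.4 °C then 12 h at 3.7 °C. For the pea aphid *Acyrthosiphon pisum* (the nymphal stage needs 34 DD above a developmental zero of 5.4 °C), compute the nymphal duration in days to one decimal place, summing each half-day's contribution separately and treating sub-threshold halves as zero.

7.6 days

Day half: max(0, 14.4 − 5.4) × 0.5 = 9.0 × 0.5 = 4.50 DD.
Night half: max(0, 3.7 − 5.4) × 0.5 = 0.0 × 0.5 = 0.00 DD.
Per 24 h: 4.50 DD/day.
Duration = 34 / 4.50 = 7.556 ≈ 7.6 days.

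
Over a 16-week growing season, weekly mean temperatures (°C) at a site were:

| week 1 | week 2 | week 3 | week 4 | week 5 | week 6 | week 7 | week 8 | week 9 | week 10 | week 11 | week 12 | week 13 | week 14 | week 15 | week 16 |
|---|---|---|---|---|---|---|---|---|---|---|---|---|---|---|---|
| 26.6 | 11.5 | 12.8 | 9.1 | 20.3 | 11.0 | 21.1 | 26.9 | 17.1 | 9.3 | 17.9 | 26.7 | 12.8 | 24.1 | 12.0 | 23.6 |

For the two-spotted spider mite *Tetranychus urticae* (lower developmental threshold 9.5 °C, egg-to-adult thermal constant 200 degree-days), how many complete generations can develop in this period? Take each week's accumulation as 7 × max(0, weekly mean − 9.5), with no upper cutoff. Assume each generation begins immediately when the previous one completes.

4 generations

Weekly DD (7 × max(0, T̄ − 9.5)): 119.7, 14.0, 23.1, 0.0, 75.6, 10.5, 81.2, 121.8, 53.2, 0.0, 58.8, 120.4, 23.1, 102.2, 17.5, 98.7.
Season total = 919.8 DD.
Complete generations = ⌊919.8 / 200⌋ = 4.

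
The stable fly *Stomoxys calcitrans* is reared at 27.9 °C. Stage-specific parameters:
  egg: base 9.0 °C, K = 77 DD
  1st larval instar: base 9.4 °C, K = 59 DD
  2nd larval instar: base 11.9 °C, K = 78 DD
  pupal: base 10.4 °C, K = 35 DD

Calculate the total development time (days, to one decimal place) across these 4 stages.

egg: 77 / (27.9 − 9.0) = 77 / 18.9 = 4.074 d.
1st larval instar: 59 / (27.9 − 9.4) = 59 / 18.5 = 3.189 d.
2nd larval instar: 78 / (27.9 − 11.9) = 78 / 16.0 = 4.875 d.
pupal: 35 / (27.9 − 10.4) = 35 / 17.5 = 2.000 d.
Sum = 14.138 ≈ 14.1 days.

14.1 days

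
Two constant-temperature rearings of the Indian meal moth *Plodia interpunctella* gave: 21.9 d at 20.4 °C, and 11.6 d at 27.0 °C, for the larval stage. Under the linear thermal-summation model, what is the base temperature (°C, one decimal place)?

Linear rate model ⇒ the product D·(T − T_b) is constant across temperatures.
21.9·(20.4 − T_b) = 11.6·(27.0 − T_b)
T_b = (21.9·20.4 − 11.6·27.0) / (21.9 − 11.6) = 133.56 / 10.3 = 12.967 °C ≈ 13.0 °C.

13.0 °C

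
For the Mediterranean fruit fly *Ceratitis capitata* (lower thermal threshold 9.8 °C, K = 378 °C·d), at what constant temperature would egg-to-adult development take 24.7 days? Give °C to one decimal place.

25.1 °C

Required daily accumulation = 378 / 24.7 = 15.304 DD/day.
T = T_base + 15.304 = 9.8 + 15.304 = 25.104 ≈ 25.1 °C.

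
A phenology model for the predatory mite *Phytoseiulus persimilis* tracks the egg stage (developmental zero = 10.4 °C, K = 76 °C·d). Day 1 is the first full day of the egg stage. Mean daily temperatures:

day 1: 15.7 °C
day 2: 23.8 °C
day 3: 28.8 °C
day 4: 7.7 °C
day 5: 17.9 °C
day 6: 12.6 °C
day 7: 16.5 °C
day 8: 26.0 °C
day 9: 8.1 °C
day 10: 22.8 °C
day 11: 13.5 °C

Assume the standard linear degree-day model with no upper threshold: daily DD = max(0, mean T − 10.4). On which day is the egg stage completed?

Daily DD above 10.4 °C: 5.3, 13.4, 18.4, 0.0, 7.5, 2.2, 6.1, 15.6, 0.0, 12.4, 3.1.
Cumulative: 5.3, 18.7, 37.1, 37.1, 44.6, 46.8, 52.9, 68.5, 68.5, 80.9, 84.0.
The total first reaches 76 DD on day 10.

day 10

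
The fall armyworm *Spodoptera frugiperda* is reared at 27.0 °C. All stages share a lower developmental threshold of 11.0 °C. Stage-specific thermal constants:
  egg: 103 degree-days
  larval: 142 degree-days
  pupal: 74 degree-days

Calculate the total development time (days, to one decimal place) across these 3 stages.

Daily accumulation at 27.0 °C = 27.0 − 11.0 = 16.0 DD/day.
Total K = 103 + 142 + 74 = 319 DD.
Total duration = 319 / 16.0 = 19.938 ≈ 19.9 days.

19.9 days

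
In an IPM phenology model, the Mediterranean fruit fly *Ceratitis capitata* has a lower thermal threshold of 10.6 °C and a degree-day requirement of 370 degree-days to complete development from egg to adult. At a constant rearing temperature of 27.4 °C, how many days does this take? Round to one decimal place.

Daily accumulation = 27.4 − 10.6 = 16.8 DD/day.
Duration = 370 / 16.8 = 22.024 ≈ 22.0 days.

22.0 days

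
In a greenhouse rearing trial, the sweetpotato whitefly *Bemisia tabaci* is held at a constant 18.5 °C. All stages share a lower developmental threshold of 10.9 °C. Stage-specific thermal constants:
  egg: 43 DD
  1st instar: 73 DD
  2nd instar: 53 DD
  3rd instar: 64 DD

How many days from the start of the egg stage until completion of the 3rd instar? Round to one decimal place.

30.7 days

Daily accumulation at 18.5 °C = 18.5 − 10.9 = 7.6 DD/day.
Total K = 43 + 73 + 53 + 64 = 233 DD.
Total duration = 233 / 7.6 = 30.658 ≈ 30.7 days.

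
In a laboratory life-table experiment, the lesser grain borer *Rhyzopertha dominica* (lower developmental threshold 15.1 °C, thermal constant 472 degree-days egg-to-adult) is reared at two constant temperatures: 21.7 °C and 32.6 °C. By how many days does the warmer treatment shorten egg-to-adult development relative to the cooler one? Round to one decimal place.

At 21.7 °C: 472 / (21.7 − 15.1) = 472 / 6.6 = 71.515 d.
At 32.6 °C: 472 / (32.6 − 15.1) = 472 / 17.5 = 26.971 d.
Difference = |71.515 − 26.971| = 44.544 ≈ 44.5 days.

44.5 days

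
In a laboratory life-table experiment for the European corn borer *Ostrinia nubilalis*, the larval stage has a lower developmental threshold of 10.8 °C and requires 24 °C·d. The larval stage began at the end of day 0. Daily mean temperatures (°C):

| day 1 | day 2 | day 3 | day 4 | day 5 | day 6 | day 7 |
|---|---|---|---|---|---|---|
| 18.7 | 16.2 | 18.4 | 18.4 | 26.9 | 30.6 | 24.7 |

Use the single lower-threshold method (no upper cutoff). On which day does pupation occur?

Daily DD above 10.8 °C: 7.9, 5.4, 7.6, 7.6, 16.1, 19.8, 13.9.
Cumulative: 7.9, 13.3, 20.9, 28.5, 44.6, 64.4, 78.3.
The total first reaches 24 DD on day 4.

day 4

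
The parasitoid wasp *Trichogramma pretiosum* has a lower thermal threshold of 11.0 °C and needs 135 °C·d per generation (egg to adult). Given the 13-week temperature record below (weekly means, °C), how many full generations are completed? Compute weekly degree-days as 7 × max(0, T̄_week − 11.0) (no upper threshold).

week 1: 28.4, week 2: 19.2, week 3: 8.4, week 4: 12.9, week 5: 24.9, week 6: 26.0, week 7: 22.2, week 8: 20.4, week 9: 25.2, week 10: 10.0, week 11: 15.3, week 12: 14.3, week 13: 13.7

Weekly DD (7 × max(0, T̄ − 11.0)): 121.8, 57.4, 0.0, 13.3, 97.3, 105.0, 78.4, 65.8, 99.4, 0.0, 30.1, 23.1, 18.9.
Season total = 710.5 DD.
Complete generations = ⌊710.5 / 135⌋ = 5.

5 generations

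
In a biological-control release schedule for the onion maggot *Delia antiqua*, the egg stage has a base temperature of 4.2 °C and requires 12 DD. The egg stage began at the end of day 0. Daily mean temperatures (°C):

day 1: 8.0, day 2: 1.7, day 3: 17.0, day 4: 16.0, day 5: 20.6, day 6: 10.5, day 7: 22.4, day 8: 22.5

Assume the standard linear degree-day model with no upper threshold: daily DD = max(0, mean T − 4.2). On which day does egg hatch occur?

day 3

Daily DD above 4.2 °C: 3.8, 0.0, 12.8, 11.8, 16.4, 6.3, 18.2, 18.3.
Cumulative: 3.8, 3.8, 16.6, 28.4, 44.8, 51.1, 69.3, 87.6.
The total first reaches 12 DD on day 3.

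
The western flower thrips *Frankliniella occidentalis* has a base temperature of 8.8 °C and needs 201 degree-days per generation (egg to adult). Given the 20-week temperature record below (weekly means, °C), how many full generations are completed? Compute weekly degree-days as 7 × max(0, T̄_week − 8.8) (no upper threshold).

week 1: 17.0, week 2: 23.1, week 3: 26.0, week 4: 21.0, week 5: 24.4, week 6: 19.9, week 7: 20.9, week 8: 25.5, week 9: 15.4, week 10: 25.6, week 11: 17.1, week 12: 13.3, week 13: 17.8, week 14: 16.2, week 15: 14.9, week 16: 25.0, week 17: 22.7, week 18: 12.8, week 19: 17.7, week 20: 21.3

7 generations

Weekly DD (7 × max(0, T̄ − 8.8)): 57.4, 100.1, 120.4, 85.4, 109.2, 77.7, 84.7, 116.9, 46.2, 117.6, 58.1, 31.5, 63.0, 51.8, 42.7, 113.4, 97.3, 28.0, 62.3, 87.5.
Season total = 1551.2 DD.
Complete generations = ⌊1551.2 / 201⌋ = 7.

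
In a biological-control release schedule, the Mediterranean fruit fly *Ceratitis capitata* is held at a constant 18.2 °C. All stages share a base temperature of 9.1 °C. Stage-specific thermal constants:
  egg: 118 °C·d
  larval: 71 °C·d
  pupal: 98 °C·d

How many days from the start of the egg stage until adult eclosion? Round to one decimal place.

Daily accumulation at 18.2 °C = 18.2 − 9.1 = 9.1 DD/day.
Total K = 118 + 71 + 98 = 287 DD.
Total duration = 287 / 9.1 = 31.538 ≈ 31.5 days.

31.5 days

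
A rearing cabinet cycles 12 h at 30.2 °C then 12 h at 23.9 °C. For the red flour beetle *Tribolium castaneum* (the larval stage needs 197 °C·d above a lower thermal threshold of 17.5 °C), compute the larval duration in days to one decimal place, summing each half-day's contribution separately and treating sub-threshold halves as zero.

Day half: max(0, 30.2 − 17.5) × 0.5 = 12.7 × 0.5 = 6.35 DD.
Night half: max(0, 23.9 − 17.5) × 0.5 = 6.4 × 0.5 = 3.20 DD.
Per 24 h: 9.55 DD/day.
Duration = 197 / 9.55 = 20.628 ≈ 20.6 days.

20.6 days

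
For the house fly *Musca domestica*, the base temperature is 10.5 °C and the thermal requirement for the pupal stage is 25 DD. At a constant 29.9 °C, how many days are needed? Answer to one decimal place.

Daily accumulation = 29.9 − 10.5 = 19.4 DD/day.
Duration = 25 / 19.4 = 1.289 ≈ 1.3 days.

1.3 days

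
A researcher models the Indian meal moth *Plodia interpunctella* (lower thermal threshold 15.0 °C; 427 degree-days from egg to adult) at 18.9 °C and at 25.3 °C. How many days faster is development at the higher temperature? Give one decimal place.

68.0 days

At 18.9 °C: 427 / (18.9 − 15.0) = 427 / 3.9 = 109.487 d.
At 25.3 °C: 427 / (25.3 − 15.0) = 427 / 10.3 = 41.456 d.
Difference = |109.487 − 41.456| = 68.031 ≈ 68.0 days.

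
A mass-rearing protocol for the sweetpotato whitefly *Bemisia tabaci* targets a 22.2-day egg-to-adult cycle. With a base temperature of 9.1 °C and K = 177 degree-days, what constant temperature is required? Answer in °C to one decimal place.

Required daily accumulation = 177 / 22.2 = 7.973 DD/day.
T = T_base + 7.973 = 9.1 + 7.973 = 17.073 ≈ 17.1 °C.

17.1 °C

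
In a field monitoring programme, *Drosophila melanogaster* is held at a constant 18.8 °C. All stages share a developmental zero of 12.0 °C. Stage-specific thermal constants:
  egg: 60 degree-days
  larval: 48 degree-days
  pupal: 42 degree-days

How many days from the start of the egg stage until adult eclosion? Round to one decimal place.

Daily accumulation at 18.8 °C = 18.8 − 12.0 = 6.8 DD/day.
Total K = 60 + 48 + 42 = 150 DD.
Total duration = 150 / 6.8 = 22.059 ≈ 22.1 days.

22.1 days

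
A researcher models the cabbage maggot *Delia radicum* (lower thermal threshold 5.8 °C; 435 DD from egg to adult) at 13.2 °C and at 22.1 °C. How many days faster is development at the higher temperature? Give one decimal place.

At 13.2 °C: 435 / (13.2 − 5.8) = 435 / 7.4 = 58.784 d.
At 22.1 °C: 435 / (22.1 − 5.8) = 435 / 16.3 = 26.687 d.
Difference = |58.784 − 26.687| = 32.097 ≈ 32.1 days.

32.1 days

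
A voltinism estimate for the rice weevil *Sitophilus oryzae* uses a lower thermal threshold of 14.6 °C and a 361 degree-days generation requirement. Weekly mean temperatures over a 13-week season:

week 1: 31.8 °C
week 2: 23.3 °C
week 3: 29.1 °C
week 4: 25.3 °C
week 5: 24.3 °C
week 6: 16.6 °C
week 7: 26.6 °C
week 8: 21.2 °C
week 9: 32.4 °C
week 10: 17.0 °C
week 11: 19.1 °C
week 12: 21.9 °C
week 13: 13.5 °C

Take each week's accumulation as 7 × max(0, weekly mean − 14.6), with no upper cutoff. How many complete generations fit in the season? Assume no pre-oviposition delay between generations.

2 generations

Weekly DD (7 × max(0, T̄ − 14.6)): 120.4, 60.9, 101.5, 74.9, 67.9, 14.0, 84.0, 46.2, 124.6, 16.8, 31.5, 51.1, 0.0.
Season total = 793.8 DD.
Complete generations = ⌊793.8 / 361⌋ = 2.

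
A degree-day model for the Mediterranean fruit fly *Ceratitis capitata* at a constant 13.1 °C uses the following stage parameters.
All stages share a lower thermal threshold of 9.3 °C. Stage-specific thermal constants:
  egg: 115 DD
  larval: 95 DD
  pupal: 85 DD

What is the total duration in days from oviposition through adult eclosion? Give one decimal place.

Daily accumulation at 13.1 °C = 13.1 − 9.3 = 3.8 DD/day.
Total K = 115 + 95 + 85 = 295 DD.
Total duration = 295 / 3.8 = 77.632 ≈ 77.6 days.

77.6 days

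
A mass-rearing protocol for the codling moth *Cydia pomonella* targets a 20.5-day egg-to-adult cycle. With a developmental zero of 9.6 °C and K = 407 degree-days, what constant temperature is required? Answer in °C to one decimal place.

Required daily accumulation = 407 / 20.5 = 19.854 DD/day.
T = T_base + 19.854 = 9.6 + 19.854 = 29.454 ≈ 29.5 °C.

29.5 °C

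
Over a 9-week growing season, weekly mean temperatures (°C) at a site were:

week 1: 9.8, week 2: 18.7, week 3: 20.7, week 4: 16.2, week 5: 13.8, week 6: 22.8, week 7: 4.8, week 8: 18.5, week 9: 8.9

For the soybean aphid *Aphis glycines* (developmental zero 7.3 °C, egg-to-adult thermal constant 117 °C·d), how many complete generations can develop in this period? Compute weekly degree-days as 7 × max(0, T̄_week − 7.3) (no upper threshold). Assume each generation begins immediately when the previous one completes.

Weekly DD (7 × max(0, T̄ − 7.3)): 17.5, 79.8, 93.8, 62.3, 45.5, 108.5, 0.0, 78.4, 11.2.
Season total = 497.0 DD.
Complete generations = ⌊497.0 / 117⌋ = 4.

4 generations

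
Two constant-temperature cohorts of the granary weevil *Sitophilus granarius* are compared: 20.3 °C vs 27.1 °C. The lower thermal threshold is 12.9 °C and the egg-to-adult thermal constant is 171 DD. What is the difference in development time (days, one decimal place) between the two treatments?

11.1 days

At 20.3 °C: 171 / (20.3 − 12.9) = 171 / 7.4 = 23.108 d.
At 27.1 °C: 171 / (27.1 − 12.9) = 171 / 14.2 = 12.042 d.
Difference = |23.108 − 12.042| = 11.066 ≈ 11.1 days.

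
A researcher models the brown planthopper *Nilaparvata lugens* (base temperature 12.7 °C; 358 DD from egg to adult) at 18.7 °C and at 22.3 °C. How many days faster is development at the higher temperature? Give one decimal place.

22.4 days

At 18.7 °C: 358 / (18.7 − 12.7) = 358 / 6.0 = 59.667 d.
At 22.3 °C: 358 / (22.3 − 12.7) = 358 / 9.6 = 37.292 d.
Difference = |59.667 − 37.292| = 22.375 ≈ 22.4 days.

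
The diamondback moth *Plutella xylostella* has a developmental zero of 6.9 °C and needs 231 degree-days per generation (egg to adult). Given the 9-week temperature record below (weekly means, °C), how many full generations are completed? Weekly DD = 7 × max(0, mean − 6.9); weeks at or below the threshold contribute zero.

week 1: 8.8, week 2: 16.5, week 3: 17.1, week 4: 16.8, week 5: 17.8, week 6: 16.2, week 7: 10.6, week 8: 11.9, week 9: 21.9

Weekly DD (7 × max(0, T̄ − 6.9)): 13.3, 67.2, 71.4, 69.3, 76.3, 65.1, 25.9, 35.0, 105.0.
Season total = 528.5 DD.
Complete generations = ⌊528.5 / 231⌋ = 2.

2 generations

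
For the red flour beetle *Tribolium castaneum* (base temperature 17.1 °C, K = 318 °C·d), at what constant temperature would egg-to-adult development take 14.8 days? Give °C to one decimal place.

Required daily accumulation = 318 / 14.8 = 21.486 DD/day.
T = T_base + 21.486 = 17.1 + 21.486 = 38.586 ≈ 38.6 °C.

38.6 °C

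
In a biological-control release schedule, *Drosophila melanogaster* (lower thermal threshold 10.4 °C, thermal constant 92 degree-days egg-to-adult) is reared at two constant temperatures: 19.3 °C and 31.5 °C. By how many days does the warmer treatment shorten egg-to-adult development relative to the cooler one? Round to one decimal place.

At 19.3 °C: 92 / (19.3 − 10.4) = 92 / 8.9 = 10.337 d.
At 31.5 °C: 92 / (31.5 − 10.4) = 92 / 21.1 = 4.360 d.
Difference = |10.337 − 4.360| = 5.977 ≈ 6.0 days.

6.0 days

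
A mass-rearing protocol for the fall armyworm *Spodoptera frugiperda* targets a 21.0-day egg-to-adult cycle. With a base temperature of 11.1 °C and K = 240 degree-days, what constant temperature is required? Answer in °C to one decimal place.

22.5 °C

Required daily accumulation = 240 / 21.0 = 11.429 DD/day.
T = T_base + 11.429 = 11.1 + 11.429 = 22.529 ≈ 22.5 °C.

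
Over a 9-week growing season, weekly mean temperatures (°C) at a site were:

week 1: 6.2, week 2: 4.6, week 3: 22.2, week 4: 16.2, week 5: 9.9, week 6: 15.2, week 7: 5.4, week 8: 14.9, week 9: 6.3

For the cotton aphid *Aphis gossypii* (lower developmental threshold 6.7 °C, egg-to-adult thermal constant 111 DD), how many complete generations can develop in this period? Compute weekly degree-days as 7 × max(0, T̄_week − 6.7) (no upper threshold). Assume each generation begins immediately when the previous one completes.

Weekly DD (7 × max(0, T̄ − 6.7)): 0.0, 0.0, 108.5, 66.5, 22.4, 59.5, 0.0, 57.4, 0.0.
Season total = 314.3 DD.
Complete generations = ⌊314.3 / 111⌋ = 2.

2 generations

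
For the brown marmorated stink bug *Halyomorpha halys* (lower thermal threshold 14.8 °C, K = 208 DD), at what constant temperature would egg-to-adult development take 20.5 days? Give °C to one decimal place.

Required daily accumulation = 208 / 20.5 = 10.146 DD/day.
T = T_base + 10.146 = 14.8 + 10.146 = 24.946 ≈ 24.9 °C.

24.9 °C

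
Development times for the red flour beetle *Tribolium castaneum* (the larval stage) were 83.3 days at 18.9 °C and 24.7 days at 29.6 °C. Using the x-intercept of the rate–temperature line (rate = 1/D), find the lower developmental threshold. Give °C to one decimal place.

Linear rate model ⇒ the product D·(T − T_b) is constant across temperatures.
83.3·(18.9 − T_b) = 24.7·(29.6 − T_b)
T_b = (83.3·18.9 − 24.7·29.6) / (83.3 − 24.7) = 843.25 / 58.6 = 14.390 °C ≈ 14.4 °C.

14.4 °C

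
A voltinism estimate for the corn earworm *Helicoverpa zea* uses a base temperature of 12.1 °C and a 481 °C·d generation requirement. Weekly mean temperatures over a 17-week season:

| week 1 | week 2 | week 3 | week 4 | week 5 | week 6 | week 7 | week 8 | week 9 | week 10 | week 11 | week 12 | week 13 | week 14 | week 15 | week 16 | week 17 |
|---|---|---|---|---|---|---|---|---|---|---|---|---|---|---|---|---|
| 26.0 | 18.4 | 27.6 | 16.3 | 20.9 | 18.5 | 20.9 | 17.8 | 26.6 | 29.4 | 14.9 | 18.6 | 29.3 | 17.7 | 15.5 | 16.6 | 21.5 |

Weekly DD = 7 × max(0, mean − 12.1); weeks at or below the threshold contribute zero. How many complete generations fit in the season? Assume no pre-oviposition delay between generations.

2 generations

Weekly DD (7 × max(0, T̄ − 12.1)): 97.3, 44.1, 108.5, 29.4, 61.6, 44.8, 61.6, 39.9, 101.5, 121.1, 19.6, 45.5, 120.4, 39.2, 23.8, 31.5, 65.8.
Season total = 1055.6 DD.
Complete generations = ⌊1055.6 / 481⌋ = 2.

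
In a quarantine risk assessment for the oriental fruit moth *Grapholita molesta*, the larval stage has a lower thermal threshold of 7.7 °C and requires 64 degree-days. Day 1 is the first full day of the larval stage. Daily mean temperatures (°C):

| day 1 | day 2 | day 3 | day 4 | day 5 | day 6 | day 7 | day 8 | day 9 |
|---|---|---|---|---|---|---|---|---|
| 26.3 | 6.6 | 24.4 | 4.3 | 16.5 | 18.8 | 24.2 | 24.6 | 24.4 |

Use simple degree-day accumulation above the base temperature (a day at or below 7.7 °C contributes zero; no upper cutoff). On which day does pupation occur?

day 7

Daily DD above 7.7 °C: 18.6, 0.0, 16.7, 0.0, 8.8, 11.1, 16.5, 16.9, 16.7.
Cumulative: 18.6, 18.6, 35.3, 35.3, 44.1, 55.2, 71.7, 88.6, 105.3.
The total first reaches 64 DD on day 7.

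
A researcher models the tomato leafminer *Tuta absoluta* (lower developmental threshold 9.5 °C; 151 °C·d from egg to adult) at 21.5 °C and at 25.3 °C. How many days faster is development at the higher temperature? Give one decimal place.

At 21.5 °C: 151 / (21.5 − 9.5) = 151 / 12.0 = 12.583 d.
At 25.3 °C: 151 / (25.3 − 9.5) = 151 / 15.8 = 9.557 d.
Difference = |12.583 − 9.557| = 3.026 ≈ 3.0 days.

3.0 days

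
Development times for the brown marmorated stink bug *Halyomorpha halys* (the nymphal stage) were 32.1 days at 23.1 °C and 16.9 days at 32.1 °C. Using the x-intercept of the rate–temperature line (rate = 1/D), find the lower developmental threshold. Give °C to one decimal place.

13.1 °C

Equal thermal constants: D₁(T₁ − T_b) = D₂(T₂ − T_b).
32.1·(23.1 − T_b) = 16.9·(32.1 − T_b)
T_b = (32.1·23.1 − 16.9·32.1) / (32.1 − 16.9) = 199.02 / 15.2 = 13.093 °C ≈ 13.1 °C.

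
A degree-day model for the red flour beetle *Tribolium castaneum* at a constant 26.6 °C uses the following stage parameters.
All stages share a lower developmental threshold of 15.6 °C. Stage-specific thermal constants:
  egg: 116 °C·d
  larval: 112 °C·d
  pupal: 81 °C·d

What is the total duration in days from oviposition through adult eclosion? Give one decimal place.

Daily accumulation at 26.6 °C = 26.6 − 15.6 = 11.0 DD/day.
Total K = 116 + 112 + 81 = 309 DD.
Total duration = 309 / 11.0 = 28.091 ≈ 28.1 days.

28.1 days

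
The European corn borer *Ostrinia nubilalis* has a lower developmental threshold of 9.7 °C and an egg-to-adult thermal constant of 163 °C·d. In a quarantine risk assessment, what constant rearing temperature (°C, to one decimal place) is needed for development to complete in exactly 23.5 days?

16.6 °C

Required daily accumulation = 163 / 23.5 = 6.936 DD/day.
T = T_base + 6.936 = 9.7 + 6.936 = 16.636 ≈ 16.6 °C.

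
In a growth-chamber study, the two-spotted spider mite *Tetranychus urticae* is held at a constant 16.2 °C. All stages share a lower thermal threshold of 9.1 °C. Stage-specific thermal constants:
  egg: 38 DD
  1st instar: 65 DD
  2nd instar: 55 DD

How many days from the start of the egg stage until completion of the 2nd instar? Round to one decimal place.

Daily accumulation at 16.2 °C = 16.2 − 9.1 = 7.1 DD/day.
Total K = 38 + 65 + 55 = 158 DD.
Total duration = 158 / 7.1 = 22.254 ≈ 22.3 days.

22.3 days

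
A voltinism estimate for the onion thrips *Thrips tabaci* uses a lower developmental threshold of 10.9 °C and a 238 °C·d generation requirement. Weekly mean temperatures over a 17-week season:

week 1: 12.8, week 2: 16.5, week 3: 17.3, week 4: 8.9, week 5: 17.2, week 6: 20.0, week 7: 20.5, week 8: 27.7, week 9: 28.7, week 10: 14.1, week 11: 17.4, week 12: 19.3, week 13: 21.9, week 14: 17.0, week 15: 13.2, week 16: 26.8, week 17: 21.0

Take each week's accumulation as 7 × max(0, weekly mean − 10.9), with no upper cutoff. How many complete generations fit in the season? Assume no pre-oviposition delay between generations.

4 generations

Weekly DD (7 × max(0, T̄ − 10.9)): 13.3, 39.2, 44.8, 0.0, 44.1, 63.7, 67.2, 117.6, 124.6, 22.4, 45.5, 58.8, 77.0, 42.7, 16.1, 111.3, 70.7.
Season total = 959.0 DD.
Complete generations = ⌊959.0 / 238⌋ = 4.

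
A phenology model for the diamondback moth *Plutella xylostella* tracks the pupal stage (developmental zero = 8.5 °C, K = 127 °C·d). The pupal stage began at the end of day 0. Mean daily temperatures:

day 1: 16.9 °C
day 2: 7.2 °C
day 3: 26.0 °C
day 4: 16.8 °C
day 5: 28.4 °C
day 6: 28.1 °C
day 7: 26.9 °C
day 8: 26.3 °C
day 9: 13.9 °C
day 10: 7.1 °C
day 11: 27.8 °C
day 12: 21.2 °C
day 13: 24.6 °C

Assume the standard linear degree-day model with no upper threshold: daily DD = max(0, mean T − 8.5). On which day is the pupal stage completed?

day 11

Daily DD above 8.5 °C: 8.4, 0.0, 17.5, 8.3, 19.9, 19.6, 18.4, 17.8, 5.4, 0.0, 19.3, 12.7, 16.1.
Cumulative: 8.4, 8.4, 25.9, 34.2, 54.1, 73.7, 92.1, 109.9, 115.3, 115.3, 134.6, 147.3, 163.4.
The total first reaches 127 DD on day 11.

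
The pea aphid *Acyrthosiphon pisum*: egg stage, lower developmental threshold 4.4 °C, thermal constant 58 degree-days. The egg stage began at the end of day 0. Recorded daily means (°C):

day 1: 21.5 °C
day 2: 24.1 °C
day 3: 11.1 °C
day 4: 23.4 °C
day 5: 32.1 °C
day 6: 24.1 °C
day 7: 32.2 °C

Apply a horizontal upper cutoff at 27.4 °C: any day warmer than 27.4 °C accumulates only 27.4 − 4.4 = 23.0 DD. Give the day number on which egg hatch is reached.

day 4

Daily DD above 4.4 °C (capped at 23.0): 17.1, 19.7, 6.7, 19.0, 23.0, 19.7, 23.0.
Cumulative: 17.1, 36.8, 43.5, 62.5, 85.5, 105.2, 128.2.
The total first reaches 58 DD on day 4.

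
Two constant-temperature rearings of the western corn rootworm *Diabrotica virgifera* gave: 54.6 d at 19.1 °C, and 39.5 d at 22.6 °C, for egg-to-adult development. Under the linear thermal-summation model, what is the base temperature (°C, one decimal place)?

Under the model K = D·(T − T_b), so D₁·(T₁ − T_b) = D₂·(T₂ − T_b).
54.6·(19.1 − T_b) = 39.5·(22.6 − T_b)
T_b = (54.6·19.1 − 39.5·22.6) / (54.6 − 39.5) = 150.16 / 15.1 = 9.944 °C ≈ 9.9 °C.

9.9 °C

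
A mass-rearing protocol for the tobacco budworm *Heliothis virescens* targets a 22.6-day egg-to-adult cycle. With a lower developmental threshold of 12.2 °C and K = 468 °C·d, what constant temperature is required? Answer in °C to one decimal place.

32.9 °C

Required daily accumulation = 468 / 22.6 = 20.708 DD/day.
T = T_base + 20.708 = 12.2 + 20.708 = 32.908 ≈ 32.9 °C.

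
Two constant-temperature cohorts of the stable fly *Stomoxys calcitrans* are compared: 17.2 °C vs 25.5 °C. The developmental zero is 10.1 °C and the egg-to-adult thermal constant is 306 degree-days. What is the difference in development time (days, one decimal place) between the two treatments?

23.2 days

At 17.2 °C: 306 / (17.2 − 10.1) = 306 / 7.1 = 43.099 d.
At 25.5 °C: 306 / (25.5 − 10.1) = 306 / 15.4 = 19.870 d.
Difference = |43.099 − 19.870| = 23.228 ≈ 23.2 days.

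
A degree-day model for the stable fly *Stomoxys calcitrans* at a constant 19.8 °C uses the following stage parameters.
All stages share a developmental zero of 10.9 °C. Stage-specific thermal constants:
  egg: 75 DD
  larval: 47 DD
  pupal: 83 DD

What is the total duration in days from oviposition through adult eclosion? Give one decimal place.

23.0 days

Daily accumulation at 19.8 °C = 19.8 − 10.9 = 8.9 DD/day.
Total K = 75 + 47 + 83 = 205 DD.
Total duration = 205 / 8.9 = 23.034 ≈ 23.0 days.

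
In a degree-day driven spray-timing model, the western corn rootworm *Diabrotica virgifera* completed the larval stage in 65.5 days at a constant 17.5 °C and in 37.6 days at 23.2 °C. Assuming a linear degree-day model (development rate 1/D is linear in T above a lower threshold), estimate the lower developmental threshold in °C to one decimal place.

Linear rate model ⇒ the product D·(T − T_b) is constant across temperatures.
65.5·(17.5 − T_b) = 37.6·(23.2 − T_b)
T_b = (65.5·17.5 − 37.6·23.2) / (65.5 − 37.6) = 273.93 / 27.9 = 9.818 °C ≈ 9.8 °C.

9.8 °C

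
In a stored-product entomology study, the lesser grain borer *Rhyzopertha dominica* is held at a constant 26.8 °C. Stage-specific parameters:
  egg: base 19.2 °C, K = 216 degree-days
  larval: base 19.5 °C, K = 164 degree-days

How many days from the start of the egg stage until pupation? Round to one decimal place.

egg: 216 / (26.8 − 19.2) = 216 / 7.6 = 28.421 d.
larval: 164 / (26.8 − 19.5) = 164 / 7.3 = 22.466 d.
Sum = 50.887 ≈ 50.9 days.

50.9 days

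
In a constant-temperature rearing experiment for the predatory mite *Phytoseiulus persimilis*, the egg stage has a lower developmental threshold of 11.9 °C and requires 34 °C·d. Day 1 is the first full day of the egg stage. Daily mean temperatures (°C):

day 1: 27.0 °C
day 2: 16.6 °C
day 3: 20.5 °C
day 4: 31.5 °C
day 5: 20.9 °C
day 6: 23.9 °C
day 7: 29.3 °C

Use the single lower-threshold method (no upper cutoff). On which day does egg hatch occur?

Daily DD above 11.9 °C: 15.1, 4.7, 8.6, 19.6, 9.0, 12.0, 17.4.
Cumulative: 15.1, 19.8, 28.4, 48.0, 57.0, 69.0, 86.4.
The total first reaches 34 DD on day 4.

day 4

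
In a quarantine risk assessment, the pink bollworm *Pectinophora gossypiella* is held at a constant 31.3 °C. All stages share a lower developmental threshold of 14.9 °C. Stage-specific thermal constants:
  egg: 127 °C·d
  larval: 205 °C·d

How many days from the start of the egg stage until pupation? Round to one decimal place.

Daily accumulation at 31.3 °C = 31.3 − 14.9 = 16.4 DD/day.
Total K = 127 + 205 = 332 DD.
Total duration = 332 / 16.4 = 20.244 ≈ 20.2 days.

20.2 days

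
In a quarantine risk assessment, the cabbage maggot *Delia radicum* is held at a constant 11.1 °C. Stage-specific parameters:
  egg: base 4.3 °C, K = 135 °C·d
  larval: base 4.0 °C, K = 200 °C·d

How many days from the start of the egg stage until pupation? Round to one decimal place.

48.0 days

egg: 135 / (11.1 − 4.3) = 135 / 6.8 = 19.853 d.
larval: 200 / (11.1 − 4.0) = 200 / 7.1 = 28.169 d.
Sum = 48.022 ≈ 48.0 days.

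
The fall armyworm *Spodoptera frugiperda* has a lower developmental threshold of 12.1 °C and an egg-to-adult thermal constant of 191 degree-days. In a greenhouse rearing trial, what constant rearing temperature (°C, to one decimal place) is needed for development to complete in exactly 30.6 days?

Required daily accumulation = 191 / 30.6 = 6.242 DD/day.
T = T_base + 6.242 = 12.1 + 6.242 = 18.342 ≈ 18.3 °C.

18.3 °C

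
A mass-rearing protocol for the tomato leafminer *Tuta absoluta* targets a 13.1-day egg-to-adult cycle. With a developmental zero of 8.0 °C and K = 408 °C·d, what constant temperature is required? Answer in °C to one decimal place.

Required daily accumulation = 408 / 13.1 = 31.145 DD/day.
T = T_base + 31.145 = 8.0 + 31.145 = 39.145 ≈ 39.1 °C.

39.1 °C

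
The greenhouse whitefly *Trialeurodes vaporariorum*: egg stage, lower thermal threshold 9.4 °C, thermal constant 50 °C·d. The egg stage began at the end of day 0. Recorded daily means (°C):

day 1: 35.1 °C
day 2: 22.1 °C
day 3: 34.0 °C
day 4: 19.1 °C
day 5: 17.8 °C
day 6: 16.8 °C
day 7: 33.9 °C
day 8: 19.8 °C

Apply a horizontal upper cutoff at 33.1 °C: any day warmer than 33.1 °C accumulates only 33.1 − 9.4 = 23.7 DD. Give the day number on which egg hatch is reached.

day 3

Daily DD above 9.4 °C (capped at 23.7): 23.7, 12.7, 23.7, 9.7, 8.4, 7.4, 23.7, 10.4.
Cumulative: 23.7, 36.4, 60.1, 69.8, 78.2, 85.6, 109.3, 119.7.
The total first reaches 50 DD on day 3.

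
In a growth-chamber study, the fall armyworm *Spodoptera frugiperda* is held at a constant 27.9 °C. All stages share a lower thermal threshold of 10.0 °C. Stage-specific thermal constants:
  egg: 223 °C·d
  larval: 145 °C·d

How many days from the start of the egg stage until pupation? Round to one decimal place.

Daily accumulation at 27.9 °C = 27.9 − 10.0 = 17.9 DD/day.
Total K = 223 + 145 = 368 DD.
Total duration = 368 / 17.9 = 20.559 ≈ 20.6 days.

20.6 days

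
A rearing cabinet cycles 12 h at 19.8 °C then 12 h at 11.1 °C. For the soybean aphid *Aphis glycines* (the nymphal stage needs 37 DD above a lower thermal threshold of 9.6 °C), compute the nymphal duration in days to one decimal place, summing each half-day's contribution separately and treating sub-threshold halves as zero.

Day half: max(0, 19.8 − 9.6) × 0.5 = 10.2 × 0.5 = 5.10 DD.
Night half: max(0, 11.1 − 9.6) × 0.5 = 1.5 × 0.5 = 0.75 DD.
Per 24 h: 5.85 DD/day.
Duration = 37 / 5.85 = 6.325 ≈ 6.3 days.

6.3 days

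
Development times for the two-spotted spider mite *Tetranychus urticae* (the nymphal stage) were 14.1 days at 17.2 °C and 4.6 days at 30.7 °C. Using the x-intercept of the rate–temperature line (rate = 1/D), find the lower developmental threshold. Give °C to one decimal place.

10.7 °C

Under the model K = D·(T − T_b), so D₁·(T₁ − T_b) = D₂·(T₂ − T_b).
14.1·(17.2 − T_b) = 4.6·(30.7 − T_b)
T_b = (14.1·17.2 − 4.6·30.7) / (14.1 − 4.6) = 101.30 / 9.5 = 10.663 °C ≈ 10.7 °C.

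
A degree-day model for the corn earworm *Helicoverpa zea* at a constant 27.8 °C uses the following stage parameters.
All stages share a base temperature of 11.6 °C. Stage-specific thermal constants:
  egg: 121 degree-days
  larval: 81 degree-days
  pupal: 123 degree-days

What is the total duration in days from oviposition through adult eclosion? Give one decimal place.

20.1 days

Daily accumulation at 27.8 °C = 27.8 − 11.6 = 16.2 DD/day.
Total K = 121 + 81 + 123 = 325 DD.
Total duration = 325 / 16.2 = 20.062 ≈ 20.1 days.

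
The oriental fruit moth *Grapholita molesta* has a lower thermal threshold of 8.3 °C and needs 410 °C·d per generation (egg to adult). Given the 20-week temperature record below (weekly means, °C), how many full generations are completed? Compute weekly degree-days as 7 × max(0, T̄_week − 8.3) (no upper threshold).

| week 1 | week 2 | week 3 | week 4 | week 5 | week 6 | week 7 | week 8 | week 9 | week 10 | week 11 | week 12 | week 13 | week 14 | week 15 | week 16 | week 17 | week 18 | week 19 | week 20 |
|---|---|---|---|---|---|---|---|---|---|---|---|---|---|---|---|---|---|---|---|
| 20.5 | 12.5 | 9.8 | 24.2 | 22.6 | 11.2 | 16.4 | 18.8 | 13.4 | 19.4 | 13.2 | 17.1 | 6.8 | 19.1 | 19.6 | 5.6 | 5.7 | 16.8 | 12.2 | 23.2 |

2 generations

Weekly DD (7 × max(0, T̄ − 8.3)): 85.4, 29.4, 10.5, 111.3, 100.1, 20.3, 56.7, 73.5, 35.7, 77.7, 34.3, 61.6, 0.0, 75.6, 79.1, 0.0, 0.0, 59.5, 27.3, 104.3.
Season total = 1042.3 DD.
Complete generations = ⌊1042.3 / 410⌋ = 2.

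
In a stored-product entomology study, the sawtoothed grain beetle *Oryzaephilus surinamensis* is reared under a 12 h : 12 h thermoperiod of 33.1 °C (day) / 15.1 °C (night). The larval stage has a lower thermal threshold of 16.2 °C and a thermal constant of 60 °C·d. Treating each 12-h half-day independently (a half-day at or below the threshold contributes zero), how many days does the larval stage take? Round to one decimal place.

Day half: max(0, 33.1 − 16.2) × 0.5 = 16.9 × 0.5 = 8.45 DD.
Night half: max(0, 15.1 − 16.2) × 0.5 = 0.0 × 0.5 = 0.00 DD.
Per 24 h: 8.45 DD/day.
Duration = 60 / 8.45 = 7.101 ≈ 7.1 days.

7.1 days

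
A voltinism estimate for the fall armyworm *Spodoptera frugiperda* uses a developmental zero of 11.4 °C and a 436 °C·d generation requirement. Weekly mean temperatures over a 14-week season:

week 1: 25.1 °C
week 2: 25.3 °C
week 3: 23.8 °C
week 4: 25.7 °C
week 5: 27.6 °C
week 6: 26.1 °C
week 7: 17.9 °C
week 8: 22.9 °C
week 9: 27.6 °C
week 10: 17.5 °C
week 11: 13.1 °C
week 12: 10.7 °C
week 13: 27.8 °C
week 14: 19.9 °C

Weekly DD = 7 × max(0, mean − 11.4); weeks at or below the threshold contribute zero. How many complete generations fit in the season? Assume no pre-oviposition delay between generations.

Weekly DD (7 × max(0, T̄ − 11.4)): 95.9, 97.3, 86.8, 100.1, 113.4, 102.9, 45.5, 80.5, 113.4, 42.7, 11.9, 0.0, 114.8, 59.5.
Season total = 1064.7 DD.
Complete generations = ⌊1064.7 / 436⌋ = 2.

2 generations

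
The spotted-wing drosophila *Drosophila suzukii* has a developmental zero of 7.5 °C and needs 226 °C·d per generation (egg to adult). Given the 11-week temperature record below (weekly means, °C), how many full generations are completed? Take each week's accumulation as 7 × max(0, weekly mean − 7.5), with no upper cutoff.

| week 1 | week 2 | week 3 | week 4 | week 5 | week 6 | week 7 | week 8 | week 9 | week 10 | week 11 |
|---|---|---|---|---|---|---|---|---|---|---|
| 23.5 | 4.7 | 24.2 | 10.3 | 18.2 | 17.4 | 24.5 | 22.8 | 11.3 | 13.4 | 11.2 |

3 generations

Weekly DD (7 × max(0, T̄ − 7.5)): 112.0, 0.0, 116.9, 19.6, 74.9, 69.3, 119.0, 107.1, 26.6, 41.3, 25.9.
Season total = 712.6 DD.
Complete generations = ⌊712.6 / 226⌋ = 3.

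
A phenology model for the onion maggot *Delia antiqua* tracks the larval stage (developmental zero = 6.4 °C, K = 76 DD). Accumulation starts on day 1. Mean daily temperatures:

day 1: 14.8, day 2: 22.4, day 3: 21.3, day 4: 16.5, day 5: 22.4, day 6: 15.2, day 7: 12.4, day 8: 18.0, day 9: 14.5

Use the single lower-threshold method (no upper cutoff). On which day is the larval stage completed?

Daily DD above 6.4 °C: 8.4, 16.0, 14.9, 10.1, 16.0, 8.8, 6.0, 11.6, 8.1.
Cumulative: 8.4, 24.4, 39.3, 49.4, 65.4, 74.2, 80.2, 91.8, 99.9.
The total first reaches 76 DD on day 7.

day 7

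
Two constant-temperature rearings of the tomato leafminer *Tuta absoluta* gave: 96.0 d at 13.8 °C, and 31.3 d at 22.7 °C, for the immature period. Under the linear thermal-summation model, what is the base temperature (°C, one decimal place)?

9.5 °C

Under the model K = D·(T − T_b), so D₁·(T₁ − T_b) = D₂·(T₂ − T_b).
96.0·(13.8 − T_b) = 31.3·(22.7 − T_b)
T_b = (96.0·13.8 − 31.3·22.7) / (96.0 − 31.3) = 614.29 / 64.7 = 9.494 °C ≈ 9.5 °C.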